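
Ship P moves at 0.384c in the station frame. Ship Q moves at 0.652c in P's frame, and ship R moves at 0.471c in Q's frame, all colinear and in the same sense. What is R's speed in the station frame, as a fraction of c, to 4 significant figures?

u ≈ 0.9348c

Compose boost 2: (0.652 + 0.384)/(1 + 0.652×0.384) = 1.036/1.25037 = 0.828556
Compose boost 3: (0.471 + 0.828556)/(1 + 0.471×0.828556) = 1.29956/1.39025 = 0.9348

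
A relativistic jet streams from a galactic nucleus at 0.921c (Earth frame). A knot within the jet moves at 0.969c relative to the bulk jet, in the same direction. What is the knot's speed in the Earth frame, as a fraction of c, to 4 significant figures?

u ≈ 0.9987c

Relativistic velocity addition: u = (u' + v)/(1 + u'v/c²)
= (0.969 + 0.921)/(1 + 0.969×0.921) = 1.890/1.89245 = 0.9987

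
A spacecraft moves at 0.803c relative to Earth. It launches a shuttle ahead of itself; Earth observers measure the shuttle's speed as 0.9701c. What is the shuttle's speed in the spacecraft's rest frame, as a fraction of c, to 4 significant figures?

u' ≈ 0.7561c

Inverse velocity addition: u' = (u − v)/(1 − uv/c²)
= (0.9701 − 0.803)/(1 − 0.9701×0.803) = 0.1671/0.221010 = 0.7561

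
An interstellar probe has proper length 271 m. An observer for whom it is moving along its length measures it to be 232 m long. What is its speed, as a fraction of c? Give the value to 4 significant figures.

γ = L₀/L = 271/232 = 1.16810
β = √(1 − 1/γ²) = 0.5168

β ≈ 0.5168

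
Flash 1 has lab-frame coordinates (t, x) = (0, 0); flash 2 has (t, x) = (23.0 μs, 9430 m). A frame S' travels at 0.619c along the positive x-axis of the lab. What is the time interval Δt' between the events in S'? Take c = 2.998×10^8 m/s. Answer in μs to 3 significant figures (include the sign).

Δt' ≈ 4.49 μs

γ = 1/√(1 − 0.619²) = 1.2733
Δt' = γ(Δt − vΔx/c²) = 1.2733 × (23.0 μs − 0.619×9430 m / (2.998×10^8 m/s))
= 1.2733 × (3.5298 μs) = 4.49 μs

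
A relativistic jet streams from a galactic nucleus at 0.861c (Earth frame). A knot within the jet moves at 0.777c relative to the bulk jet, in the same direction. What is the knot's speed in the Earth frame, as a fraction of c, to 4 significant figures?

Relativistic velocity addition: u = (u' + v)/(1 + u'v/c²)
= (0.777 + 0.861)/(1 + 0.777×0.861) = 1.638/1.66900 = 0.9814

u ≈ 0.9814c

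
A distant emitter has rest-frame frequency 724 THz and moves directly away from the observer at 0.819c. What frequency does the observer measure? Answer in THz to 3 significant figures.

Relativistic Doppler: f_obs = f_src √((1−β)/(1+β))
= 724 × √(0.18100/1.8190) = 724 × 0.31544 = 228 THz

f_obs ≈ 228 THz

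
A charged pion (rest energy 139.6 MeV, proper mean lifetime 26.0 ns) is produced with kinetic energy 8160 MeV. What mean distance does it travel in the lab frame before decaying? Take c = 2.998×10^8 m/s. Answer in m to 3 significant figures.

γ = 1 + K/(m₀c²) = 1 + 8160/139.6 = 59.453
β = √(1 − 1/γ²) = 0.99986
Dilated lifetime: γτ₀ = 59.453 × 26.0 ns = 1545.8 ns
d = βc·γτ₀ = 0.99986 × (2.998×10^8 m/s) × 1.5458×10^-6 s = 463 m

d ≈ 463 m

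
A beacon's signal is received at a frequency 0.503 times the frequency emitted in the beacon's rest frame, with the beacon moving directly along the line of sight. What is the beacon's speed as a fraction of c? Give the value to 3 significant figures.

β ≈ 0.596

f_obs/f_src = √((1−β)/(1+β)) = 0.503  ⇒  (1−β)/(1+β) = 0.25301
β = |1 − D²|/(1 + D²) = |1 − 0.25301|/(1 + 0.25301) = 0.596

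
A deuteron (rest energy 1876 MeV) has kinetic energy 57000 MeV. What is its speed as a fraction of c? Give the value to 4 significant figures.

γ = 1 + K/(m₀c²) = 1 + 57000/1876 = 31.3838
β = √(1 − 1/γ²) = 0.9995

β ≈ 0.9995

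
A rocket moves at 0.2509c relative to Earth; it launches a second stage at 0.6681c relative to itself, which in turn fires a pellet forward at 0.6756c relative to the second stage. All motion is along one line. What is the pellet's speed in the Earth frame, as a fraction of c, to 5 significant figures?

Compose boost 2: (0.6681 + 0.2509)/(1 + 0.6681×0.2509) = 0.91900/1.167626 = 0.7870669
Compose boost 3: (0.6756 + 0.7870669)/(1 + 0.6756×0.7870669) = 1.462667/1.531742 = 0.95490

u ≈ 0.95490c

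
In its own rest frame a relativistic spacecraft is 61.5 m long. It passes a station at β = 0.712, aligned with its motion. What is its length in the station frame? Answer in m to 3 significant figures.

L ≈ 43.2 m

γ = 1/√(1 − 0.712²) = 1.4241
Length contraction: L = L₀/γ = 61.5/1.4241 = 43.2 m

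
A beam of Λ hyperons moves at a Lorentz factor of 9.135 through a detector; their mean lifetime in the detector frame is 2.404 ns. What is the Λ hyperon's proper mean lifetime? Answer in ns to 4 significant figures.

τ₀ ≈ 0.2632 ns

γ = 9.135 (given)
Proper time: τ₀ = Δt/γ = 2.404/9.135 = 0.2632 ns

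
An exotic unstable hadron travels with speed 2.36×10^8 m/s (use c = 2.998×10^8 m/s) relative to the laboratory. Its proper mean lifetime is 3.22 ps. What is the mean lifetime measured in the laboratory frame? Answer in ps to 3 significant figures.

β = v/c = 2.36×10^8 / 2.998×10^8 = 0.78719
γ = 1/√(1 − 0.78719²) = 1.6215
Time dilation: Δt = γτ₀ = 1.6215 × 3.22 ps = 5.22 ps

Δt ≈ 5.22 ps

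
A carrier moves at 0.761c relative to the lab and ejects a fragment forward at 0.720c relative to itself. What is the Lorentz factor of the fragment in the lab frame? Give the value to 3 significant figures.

γ ≈ 3.44

u_lab = (0.720 + 0.761)/(1 + 0.720×0.761) = 1.481/1.54792 = 0.956768
γ = 1/√(1 − 0.956768²) = 3.44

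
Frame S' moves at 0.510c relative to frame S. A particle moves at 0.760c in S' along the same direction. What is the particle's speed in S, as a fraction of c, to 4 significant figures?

u ≈ 0.9152c

Relativistic velocity addition: u = (u' + v)/(1 + u'v/c²)
= (0.760 + 0.510)/(1 + 0.760×0.510) = 1.270/1.38760 = 0.9152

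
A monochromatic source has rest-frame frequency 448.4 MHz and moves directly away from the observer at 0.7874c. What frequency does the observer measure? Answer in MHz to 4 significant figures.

Relativistic Doppler: f_obs = f_src √((1−β)/(1+β))
= 448.4 × √(0.212600/1.78740) = 448.4 × 0.344882 = 154.6 MHz

f_obs ≈ 154.6 MHz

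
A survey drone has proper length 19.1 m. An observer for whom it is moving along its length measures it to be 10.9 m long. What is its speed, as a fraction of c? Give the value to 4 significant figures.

β ≈ 0.8212

γ = L₀/L = 19.1/10.9 = 1.75229
β = √(1 − 1/γ²) = 0.8212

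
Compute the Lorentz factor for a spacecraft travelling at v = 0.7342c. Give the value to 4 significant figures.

γ ≈ 1.473

γ = 1/√(1 − β²) = 1/√(1 − 0.7342²) = 1/√(0.460950) = 1.473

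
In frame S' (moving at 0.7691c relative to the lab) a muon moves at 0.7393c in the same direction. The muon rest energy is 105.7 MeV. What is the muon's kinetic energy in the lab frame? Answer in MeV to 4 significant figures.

u_lab = (0.7393 + 0.7691)/(1 + 0.7393×0.7691) = 0.9616245
γ = 1/√(1 − 0.9616245²) = 3.64473
K = (γ − 1)m₀c² = (3.64473 − 1) × 105.7 = 2.64473 × 105.7 = 279.5 MeV

K ≈ 279.5 MeV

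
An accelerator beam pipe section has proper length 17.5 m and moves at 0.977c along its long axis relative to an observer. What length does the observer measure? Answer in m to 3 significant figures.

γ = 1/√(1 − 0.977²) = 4.6896
Length contraction: L = L₀/γ = 17.5/4.6896 = 3.73 m

L ≈ 3.73 m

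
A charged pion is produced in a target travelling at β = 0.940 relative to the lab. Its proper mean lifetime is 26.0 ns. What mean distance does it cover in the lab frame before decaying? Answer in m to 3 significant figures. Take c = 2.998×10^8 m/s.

d ≈ 21.5 m

γ = 1/√(1 − 0.940²) = 2.9311
Dilated lifetime: Δt = γτ₀ = 2.9311 × 26.0 ns = 76.207 ns
d = vΔt = 0.940c × 76.207 ns = 2.8181×10^8 m/s × 7.6207×10^-8 s = 21.5 m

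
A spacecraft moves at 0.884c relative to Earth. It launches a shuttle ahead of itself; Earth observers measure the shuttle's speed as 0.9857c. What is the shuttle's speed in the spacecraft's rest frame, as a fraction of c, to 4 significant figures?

Inverse velocity addition: u' = (u − v)/(1 − uv/c²)
= (0.9857 − 0.884)/(1 − 0.9857×0.884) = 0.1017/0.128641 = 0.7906

u' ≈ 0.7906c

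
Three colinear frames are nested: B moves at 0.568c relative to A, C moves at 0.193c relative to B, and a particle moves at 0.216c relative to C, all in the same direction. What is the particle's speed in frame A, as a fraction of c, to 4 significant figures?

u ≈ 0.7855c

Compose boost 2: (0.193 + 0.568)/(1 + 0.193×0.568) = 0.7610/1.10962 = 0.685818
Compose boost 3: (0.216 + 0.685818)/(1 + 0.216×0.685818) = 0.901818/1.14814 = 0.7855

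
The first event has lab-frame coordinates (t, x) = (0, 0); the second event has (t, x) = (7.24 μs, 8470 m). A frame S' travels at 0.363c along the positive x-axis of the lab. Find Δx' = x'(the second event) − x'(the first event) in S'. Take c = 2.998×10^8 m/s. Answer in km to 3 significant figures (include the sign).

Δx' ≈ 8.24 km

γ = 1/√(1 − 0.363²) = 1.0732
Δx' = γ(Δx − vΔt) = 1.0732 × (8470 m − 0.363×(2.998×10^8 m/s)×7.24×10^-6 s)
= 1.0732 × (7682.1 m) = 8.24 km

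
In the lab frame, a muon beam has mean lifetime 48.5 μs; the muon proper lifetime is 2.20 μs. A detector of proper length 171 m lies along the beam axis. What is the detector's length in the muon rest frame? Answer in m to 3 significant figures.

L ≈ 7.76 m

Time dilation ⇒ γ = Δt/τ₀ = 48.5/2.20 = 22.045
Length contraction: L = L₀/γ = 171/22.045 = 7.76 m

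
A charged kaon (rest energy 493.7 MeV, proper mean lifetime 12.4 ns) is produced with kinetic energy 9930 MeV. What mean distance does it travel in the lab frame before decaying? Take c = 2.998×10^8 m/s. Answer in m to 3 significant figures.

γ = 1 + K/(m₀c²) = 1 + 9930/493.7 = 21.113
β = √(1 − 1/γ²) = 0.99888
Dilated lifetime: γτ₀ = 21.113 × 12.4 ns = 261.81 ns
d = βc·γτ₀ = 0.99888 × (2.998×10^8 m/s) × 2.6181×10^-7 s = 78.4 m

d ≈ 78.4 m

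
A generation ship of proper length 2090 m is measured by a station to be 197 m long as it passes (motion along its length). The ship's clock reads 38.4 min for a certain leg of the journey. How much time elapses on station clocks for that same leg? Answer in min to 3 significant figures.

Δt ≈ 407 min

Length contraction ⇒ γ = L₀/L = 2090/197 = 10.609
Time dilation: Δt = γτ₀ = 10.609 × 38.4 min = 407 min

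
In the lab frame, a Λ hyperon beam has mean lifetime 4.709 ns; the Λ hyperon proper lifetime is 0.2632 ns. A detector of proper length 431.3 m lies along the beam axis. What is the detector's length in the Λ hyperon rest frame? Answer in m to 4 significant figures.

L ≈ 24.11 m

Time dilation ⇒ γ = Δt/τ₀ = 4.709/0.2632 = 17.8913
Length contraction: L = L₀/γ = 431.3/17.8913 = 24.11 m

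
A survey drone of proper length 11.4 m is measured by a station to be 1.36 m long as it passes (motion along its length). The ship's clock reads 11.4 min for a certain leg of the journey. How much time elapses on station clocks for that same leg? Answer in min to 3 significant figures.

Length contraction ⇒ γ = L₀/L = 11.4/1.36 = 8.3824
Time dilation: Δt = γτ₀ = 8.3824 × 11.4 min = 95.6 min

Δt ≈ 95.6 min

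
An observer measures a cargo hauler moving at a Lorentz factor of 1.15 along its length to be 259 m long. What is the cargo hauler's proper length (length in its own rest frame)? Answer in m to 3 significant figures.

γ = 1.15 (given)
L₀ = γL = 1.15 × 259 = 298 m

L₀ ≈ 298 m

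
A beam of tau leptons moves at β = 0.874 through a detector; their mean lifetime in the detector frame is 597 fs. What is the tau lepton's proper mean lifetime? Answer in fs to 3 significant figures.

γ = 1/√(1 − 0.874²) = 2.0579
Proper time: τ₀ = Δt/γ = 597/2.0579 = 290 fs

τ₀ ≈ 290 fs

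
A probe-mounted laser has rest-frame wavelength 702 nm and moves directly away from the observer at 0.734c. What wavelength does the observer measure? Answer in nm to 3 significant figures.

Relativistic Doppler: λ_obs = λ_src √((1+β)/(1−β))
= 702 × √(1.7340/0.26600) = 702 × 2.5532 = 1790 nm

λ_obs ≈ 1790 nm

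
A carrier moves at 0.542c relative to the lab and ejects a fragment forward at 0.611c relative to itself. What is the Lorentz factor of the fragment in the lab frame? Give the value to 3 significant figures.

γ ≈ 2.00

u_lab = (0.611 + 0.542)/(1 + 0.611×0.542) = 1.153/1.33116 = 0.866161
γ = 1/√(1 − 0.866161²) = 2.00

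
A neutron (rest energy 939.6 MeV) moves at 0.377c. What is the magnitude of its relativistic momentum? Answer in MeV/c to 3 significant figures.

γ = 1/√(1 − 0.377²) = 1.0797
p = γβm₀c = 1.0797 × 0.377 × 939.6 MeV/c = 382 MeV/c

p ≈ 382 MeV/c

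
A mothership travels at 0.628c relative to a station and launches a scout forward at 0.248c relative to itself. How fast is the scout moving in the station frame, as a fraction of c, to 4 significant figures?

Compose boost 2: (0.248 + 0.628)/(1 + 0.248×0.628) = 0.8760/1.15574 = 0.7580

u ≈ 0.7580c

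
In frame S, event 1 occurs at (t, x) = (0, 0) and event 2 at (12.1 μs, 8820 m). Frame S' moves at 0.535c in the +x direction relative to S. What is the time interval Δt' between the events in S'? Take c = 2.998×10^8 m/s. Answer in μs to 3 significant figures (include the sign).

γ = 1/√(1 − 0.535²) = 1.1836
Δt' = γ(Δt − vΔx/c²) = 1.1836 × (12.1 μs − 0.535×8820 m / (2.998×10^8 m/s))
= 1.1836 × (-3.6395 μs) = -4.31 μs

Δt' ≈ -4.31 μs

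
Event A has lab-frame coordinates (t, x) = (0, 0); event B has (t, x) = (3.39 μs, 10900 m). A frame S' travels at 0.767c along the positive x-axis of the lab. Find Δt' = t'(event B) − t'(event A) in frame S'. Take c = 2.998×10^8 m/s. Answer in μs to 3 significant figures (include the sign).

Δt' ≈ -38.2 μs

γ = 1/√(1 − 0.767²) = 1.5585
Δt' = γ(Δt − vΔx/c²) = 1.5585 × (3.39 μs − 0.767×10900 m / (2.998×10^8 m/s))
= 1.5585 × (-24.496 μs) = -38.2 μs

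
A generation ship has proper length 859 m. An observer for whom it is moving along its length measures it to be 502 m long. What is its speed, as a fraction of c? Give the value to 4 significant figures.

β ≈ 0.8115

γ = L₀/L = 859/502 = 1.71116
β = √(1 − 1/γ²) = 0.8115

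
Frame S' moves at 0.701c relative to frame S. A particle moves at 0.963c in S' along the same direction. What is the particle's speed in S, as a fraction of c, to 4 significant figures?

u ≈ 0.9934c

Relativistic velocity addition: u = (u' + v)/(1 + u'v/c²)
= (0.963 + 0.701)/(1 + 0.963×0.701) = 1.664/1.67506 = 0.9934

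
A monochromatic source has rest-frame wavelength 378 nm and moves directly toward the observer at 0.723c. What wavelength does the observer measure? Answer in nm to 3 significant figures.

Relativistic Doppler: λ_obs = λ_src √((1−β)/(1+β))
= 378 × √(0.27700/1.7230) = 378 × 0.40096 = 152 nm

λ_obs ≈ 152 nm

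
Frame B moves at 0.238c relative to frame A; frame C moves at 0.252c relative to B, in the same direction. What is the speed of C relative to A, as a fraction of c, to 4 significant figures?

Compose boost 2: (0.252 + 0.238)/(1 + 0.252×0.238) = 0.4900/1.05998 = 0.4623

u ≈ 0.4623c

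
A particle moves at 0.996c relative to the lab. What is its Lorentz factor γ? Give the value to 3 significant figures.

γ ≈ 11.2

γ = 1/√(1 − β²) = 1/√(1 − 0.996²) = 1/√(0.0079840) = 11.2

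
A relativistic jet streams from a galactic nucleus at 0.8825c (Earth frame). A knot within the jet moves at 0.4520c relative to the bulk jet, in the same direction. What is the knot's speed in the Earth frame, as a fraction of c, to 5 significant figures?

Relativistic velocity addition: u = (u' + v)/(1 + u'v/c²)
= (0.4520 + 0.8825)/(1 + 0.4520×0.8825) = 1.3345/1.398890 = 0.95397

u ≈ 0.95397c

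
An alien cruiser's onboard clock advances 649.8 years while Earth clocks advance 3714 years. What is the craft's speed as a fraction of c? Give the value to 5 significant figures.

β ≈ 0.98458

γ = Δt/τ₀ = 3714/649.8 = 5.715605
β = √(1 − 1/γ²) = √(1 − 1/5.715605²) = 0.98458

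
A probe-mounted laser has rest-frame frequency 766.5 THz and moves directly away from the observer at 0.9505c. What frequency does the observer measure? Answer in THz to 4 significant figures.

Relativistic Doppler: f_obs = f_src √((1−β)/(1+β))
= 766.5 × √(0.0495000/1.95050) = 766.5 × 0.159305 = 122.1 THz

f_obs ≈ 122.1 THz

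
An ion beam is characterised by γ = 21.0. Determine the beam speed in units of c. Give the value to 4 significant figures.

β ≈ 0.9989

β = √(1 − 1/γ²) = √(1 − 1/21.0²) = √(0.997732) = 0.9989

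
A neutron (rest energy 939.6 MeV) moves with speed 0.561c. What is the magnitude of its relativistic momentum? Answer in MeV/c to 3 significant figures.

γ = 1/√(1 − 0.561²) = 1.2080
p = γβm₀c = 1.2080 × 0.561 × 939.6 MeV/c = 637 MeV/c

p ≈ 637 MeV/c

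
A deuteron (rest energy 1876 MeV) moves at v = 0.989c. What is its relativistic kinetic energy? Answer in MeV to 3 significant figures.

K ≈ 10800 MeV

γ = 1/√(1 − 0.989²) = 6.7606
K = (γ − 1)m₀c² = (6.7606 − 1) × 1876 MeV = 5.7606 × 1876 MeV = 10800 MeV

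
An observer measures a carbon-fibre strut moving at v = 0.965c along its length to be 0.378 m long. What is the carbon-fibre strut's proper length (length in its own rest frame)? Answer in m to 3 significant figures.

γ = 1/√(1 − 0.965²) = 3.8132
L₀ = γL = 3.8132 × 0.378 = 1.44 m

L₀ ≈ 1.44 m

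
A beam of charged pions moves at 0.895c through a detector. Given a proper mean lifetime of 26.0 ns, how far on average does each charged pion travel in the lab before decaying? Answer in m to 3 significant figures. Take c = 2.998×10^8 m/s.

d ≈ 15.6 m

γ = 1/√(1 − 0.895²) = 2.2418
Dilated lifetime: Δt = γτ₀ = 2.2418 × 26.0 ns = 58.287 ns
d = vΔt = 0.895c × 58.287 ns = 2.6832×10^8 m/s × 5.8287×10^-8 s = 15.6 m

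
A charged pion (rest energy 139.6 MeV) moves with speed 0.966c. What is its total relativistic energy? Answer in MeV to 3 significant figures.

γ = 1/√(1 − 0.966²) = 3.8678
E = γm₀c² = 3.8678 × 139.6 MeV = 540 MeV

E ≈ 540 MeV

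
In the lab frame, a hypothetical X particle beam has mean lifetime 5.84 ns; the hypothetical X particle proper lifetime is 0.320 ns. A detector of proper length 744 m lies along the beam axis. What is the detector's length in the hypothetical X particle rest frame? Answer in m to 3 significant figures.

Time dilation ⇒ γ = Δt/τ₀ = 5.84/0.320 = 18.250
Length contraction: L = L₀/γ = 744/18.250 = 40.8 m

L ≈ 40.8 m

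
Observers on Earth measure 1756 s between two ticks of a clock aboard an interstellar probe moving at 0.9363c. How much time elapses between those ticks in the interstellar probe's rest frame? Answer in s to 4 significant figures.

τ₀ ≈ 616.7 s

γ = 1/√(1 − 0.9363²) = 2.84737
Proper time: τ₀ = Δt/γ = 1756/2.84737 = 616.7 s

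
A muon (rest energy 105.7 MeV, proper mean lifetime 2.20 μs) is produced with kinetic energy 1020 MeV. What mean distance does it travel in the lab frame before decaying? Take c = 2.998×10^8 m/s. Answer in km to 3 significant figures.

γ = 1 + K/(m₀c²) = 1 + 1020/105.7 = 10.650
β = √(1 − 1/γ²) = 0.99558
Dilated lifetime: γτ₀ = 10.650 × 2.20 μs = 23.430 μs
d = βc·γτ₀ = 0.99558 × (2.998×10^8 m/s) × 2.3430×10^-5 s = 6.99 km

d ≈ 6.99 km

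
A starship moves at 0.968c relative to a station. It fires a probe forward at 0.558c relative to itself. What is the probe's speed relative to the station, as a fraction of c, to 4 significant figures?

Relativistic velocity addition: u = (u' + v)/(1 + u'v/c²)
= (0.558 + 0.968)/(1 + 0.558×0.968) = 1.526/1.54014 = 0.9908

u ≈ 0.9908c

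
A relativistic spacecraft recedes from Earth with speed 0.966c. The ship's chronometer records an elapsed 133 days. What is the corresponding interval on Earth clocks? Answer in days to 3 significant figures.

Δt ≈ 514 days

γ = 1/√(1 − 0.966²) = 3.8678
Time dilation: Δt = γτ₀ = 3.8678 × 133 days = 514 days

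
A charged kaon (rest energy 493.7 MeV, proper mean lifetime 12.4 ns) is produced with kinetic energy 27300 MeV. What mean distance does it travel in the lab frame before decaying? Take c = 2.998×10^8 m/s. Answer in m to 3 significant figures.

γ = 1 + K/(m₀c²) = 1 + 27300/493.7 = 56.297
β = √(1 − 1/γ²) = 0.99984
Dilated lifetime: γτ₀ = 56.297 × 12.4 ns = 698.08 ns
d = βc·γτ₀ = 0.99984 × (2.998×10^8 m/s) × 6.9808×10^-7 s = 209 m

d ≈ 209 m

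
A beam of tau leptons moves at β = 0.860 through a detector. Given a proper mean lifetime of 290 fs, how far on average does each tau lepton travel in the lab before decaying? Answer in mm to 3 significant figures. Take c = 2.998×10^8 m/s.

d ≈ 0.147 mm

γ = 1/√(1 − 0.860²) = 1.9597
Dilated lifetime: Δt = γτ₀ = 1.9597 × 290 fs = 568.30 fs
d = vΔt = 0.860c × 568.30 fs = 2.5783×10^8 m/s × 5.6830×10^-13 s = 0.147 mm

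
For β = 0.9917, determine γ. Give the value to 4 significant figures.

γ = 1/√(1 − β²) = 1/√(1 − 0.9917²) = 1/√(0.0165311) = 7.778

γ ≈ 7.778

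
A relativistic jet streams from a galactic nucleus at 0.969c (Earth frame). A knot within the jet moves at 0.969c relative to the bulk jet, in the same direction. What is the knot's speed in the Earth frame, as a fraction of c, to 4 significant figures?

Relativistic velocity addition: u = (u' + v)/(1 + u'v/c²)
= (0.969 + 0.969)/(1 + 0.969×0.969) = 1.938/1.93896 = 0.9995

u ≈ 0.9995c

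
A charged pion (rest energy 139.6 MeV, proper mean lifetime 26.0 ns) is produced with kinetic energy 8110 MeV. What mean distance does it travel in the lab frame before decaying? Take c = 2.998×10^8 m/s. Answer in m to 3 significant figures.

d ≈ 461 m

γ = 1 + K/(m₀c²) = 1 + 8110/139.6 = 59.095
β = √(1 − 1/γ²) = 0.99986
Dilated lifetime: γτ₀ = 59.095 × 26.0 ns = 1536.5 ns
d = βc·γτ₀ = 0.99986 × (2.998×10^8 m/s) × 1.5365×10^-6 s = 461 m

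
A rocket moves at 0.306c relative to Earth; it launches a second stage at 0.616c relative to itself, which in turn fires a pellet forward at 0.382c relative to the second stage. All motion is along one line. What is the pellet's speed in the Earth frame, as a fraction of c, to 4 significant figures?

Compose boost 2: (0.616 + 0.306)/(1 + 0.616×0.306) = 0.9220/1.18850 = 0.775770
Compose boost 3: (0.382 + 0.775770)/(1 + 0.382×0.775770) = 1.15777/1.29634 = 0.8931

u ≈ 0.8931c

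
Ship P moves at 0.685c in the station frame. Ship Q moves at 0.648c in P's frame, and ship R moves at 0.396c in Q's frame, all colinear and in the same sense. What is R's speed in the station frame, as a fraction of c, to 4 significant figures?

Compose boost 2: (0.648 + 0.685)/(1 + 0.648×0.685) = 1.333/1.44388 = 0.923207
Compose boost 3: (0.396 + 0.923207)/(1 + 0.396×0.923207) = 1.31921/1.36559 = 0.9660

u ≈ 0.9660c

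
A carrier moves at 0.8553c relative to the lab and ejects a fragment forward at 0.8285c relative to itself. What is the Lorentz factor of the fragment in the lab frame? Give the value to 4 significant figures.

u_lab = (0.8285 + 0.8553)/(1 + 0.8285×0.8553) = 1.6838/1.708616 = 0.9854759
γ = 1/√(1 − 0.9854759²) = 5.889

γ ≈ 5.889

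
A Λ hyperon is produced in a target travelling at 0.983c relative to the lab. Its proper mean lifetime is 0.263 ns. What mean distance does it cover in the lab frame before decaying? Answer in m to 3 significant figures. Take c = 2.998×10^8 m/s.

γ = 1/√(1 − 0.983²) = 5.4465
Dilated lifetime: Δt = γτ₀ = 5.4465 × 0.263 ns = 1.4324 ns
d = vΔt = 0.983c × 1.4324 ns = 2.9470×10^8 m/s × 1.4324×10^-9 s = 0.422 m

d ≈ 0.422 m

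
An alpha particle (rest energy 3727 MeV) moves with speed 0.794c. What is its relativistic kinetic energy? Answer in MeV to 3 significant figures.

K ≈ 2400 MeV

γ = 1/√(1 − 0.794²) = 1.6450
K = (γ − 1)m₀c² = (1.6450 − 1) × 3727 MeV = 0.64496 × 3727 MeV = 2400 MeV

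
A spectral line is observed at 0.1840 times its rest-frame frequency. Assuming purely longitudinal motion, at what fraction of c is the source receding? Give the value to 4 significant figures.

f_obs/f_src = √((1−β)/(1+β)) = 0.1840  ⇒  (1−β)/(1+β) = 0.0338560
β = |1 − D²|/(1 + D²) = |1 − 0.0338560|/(1 + 0.0338560) = 0.9345

β ≈ 0.9345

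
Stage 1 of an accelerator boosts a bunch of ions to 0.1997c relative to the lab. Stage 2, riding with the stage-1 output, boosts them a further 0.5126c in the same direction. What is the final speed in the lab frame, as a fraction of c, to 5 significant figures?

Compose boost 2: (0.5126 + 0.1997)/(1 + 0.5126×0.1997) = 0.71230/1.102366 = 0.64616

u ≈ 0.64616c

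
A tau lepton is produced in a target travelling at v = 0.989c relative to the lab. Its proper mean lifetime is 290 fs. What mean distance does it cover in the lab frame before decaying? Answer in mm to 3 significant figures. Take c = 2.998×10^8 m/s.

γ = 1/√(1 − 0.989²) = 6.7606
Dilated lifetime: Δt = γτ₀ = 6.7606 × 290 fs = 1960.6 fs
d = vΔt = 0.989c × 1960.6 fs = 2.9650×10^8 m/s × 1.9606×10^-12 s = 0.581 mm

d ≈ 0.581 mm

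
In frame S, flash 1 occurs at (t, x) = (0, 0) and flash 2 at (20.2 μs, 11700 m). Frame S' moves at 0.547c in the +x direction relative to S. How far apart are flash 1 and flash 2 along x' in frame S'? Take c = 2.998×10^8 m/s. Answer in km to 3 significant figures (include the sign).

Δx' ≈ 10.0 km

γ = 1/√(1 − 0.547²) = 1.1946
Δx' = γ(Δx − vΔt) = 1.1946 × (11700 m − 0.547×(2.998×10^8 m/s)×20.2×10^-6 s)
= 1.1946 × (8387.4 m) = 10.0 km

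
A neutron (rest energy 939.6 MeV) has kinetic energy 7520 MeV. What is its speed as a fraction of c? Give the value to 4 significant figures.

γ = 1 + K/(m₀c²) = 1 + 7520/939.6 = 9.00341
β = √(1 − 1/γ²) = 0.9938

β ≈ 0.9938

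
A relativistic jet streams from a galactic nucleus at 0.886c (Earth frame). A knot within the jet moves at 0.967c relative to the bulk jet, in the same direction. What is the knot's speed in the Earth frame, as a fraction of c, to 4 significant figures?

u ≈ 0.9980c

Relativistic velocity addition: u = (u' + v)/(1 + u'v/c²)
= (0.967 + 0.886)/(1 + 0.967×0.886) = 1.853/1.85676 = 0.9980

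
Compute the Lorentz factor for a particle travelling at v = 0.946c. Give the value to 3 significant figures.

γ = 1/√(1 − β²) = 1/√(1 − 0.946²) = 1/√(0.10508) = 3.08

γ ≈ 3.08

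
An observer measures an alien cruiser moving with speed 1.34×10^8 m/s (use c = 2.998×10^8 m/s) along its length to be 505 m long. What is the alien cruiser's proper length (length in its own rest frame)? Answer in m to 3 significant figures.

β = v/c = 1.34×10^8 / 2.998×10^8 = 0.44696
γ = 1/√(1 − 0.44696²) = 1.1179
L₀ = γL = 1.1179 × 505 = 565 m

L₀ ≈ 565 m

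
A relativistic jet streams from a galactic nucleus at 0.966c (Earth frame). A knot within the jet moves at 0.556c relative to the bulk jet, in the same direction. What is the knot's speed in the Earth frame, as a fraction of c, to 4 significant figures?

u ≈ 0.9902c

Relativistic velocity addition: u = (u' + v)/(1 + u'v/c²)
= (0.556 + 0.966)/(1 + 0.556×0.966) = 1.522/1.53710 = 0.9902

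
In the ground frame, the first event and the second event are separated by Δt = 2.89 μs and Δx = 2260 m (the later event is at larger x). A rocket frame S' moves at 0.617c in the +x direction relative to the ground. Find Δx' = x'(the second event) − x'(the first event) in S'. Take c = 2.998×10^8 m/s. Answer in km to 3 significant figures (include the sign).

γ = 1/√(1 − 0.617²) = 1.2707
Δx' = γ(Δx − vΔt) = 1.2707 × (2260 m − 0.617×(2.998×10^8 m/s)×2.89×10^-6 s)
= 1.2707 × (1725.4 m) = 2.19 km

Δx' ≈ 2.19 km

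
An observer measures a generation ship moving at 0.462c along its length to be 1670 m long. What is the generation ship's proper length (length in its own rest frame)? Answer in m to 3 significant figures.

L₀ ≈ 1880 m

γ = 1/√(1 − 0.462²) = 1.1275
L₀ = γL = 1.1275 × 1670 = 1880 m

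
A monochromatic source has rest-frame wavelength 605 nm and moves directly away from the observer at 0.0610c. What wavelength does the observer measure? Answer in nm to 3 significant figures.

λ_obs ≈ 643 nm

Relativistic Doppler: λ_obs = λ_src √((1+β)/(1−β))
= 605 × √(1.0610/0.93900) = 605 × 1.0630 = 643 nm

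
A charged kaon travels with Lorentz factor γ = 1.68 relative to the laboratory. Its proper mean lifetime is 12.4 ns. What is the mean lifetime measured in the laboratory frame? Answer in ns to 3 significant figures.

γ = 1.68 (given)
Time dilation: Δt = γτ₀ = 1.68 × 12.4 ns = 20.8 ns

Δt ≈ 20.8 ns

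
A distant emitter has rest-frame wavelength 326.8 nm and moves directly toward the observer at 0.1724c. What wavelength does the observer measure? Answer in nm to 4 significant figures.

Relativistic Doppler: λ_obs = λ_src √((1−β)/(1+β))
= 326.8 × √(0.827600/1.17240) = 326.8 × 0.840180 = 274.6 nm

λ_obs ≈ 274.6 nm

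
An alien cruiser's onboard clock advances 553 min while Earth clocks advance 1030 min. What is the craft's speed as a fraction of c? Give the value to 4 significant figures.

γ = Δt/τ₀ = 1030/553 = 1.86257
β = √(1 − 1/γ²) = √(1 − 1/1.86257²) = 0.8437

β ≈ 0.8437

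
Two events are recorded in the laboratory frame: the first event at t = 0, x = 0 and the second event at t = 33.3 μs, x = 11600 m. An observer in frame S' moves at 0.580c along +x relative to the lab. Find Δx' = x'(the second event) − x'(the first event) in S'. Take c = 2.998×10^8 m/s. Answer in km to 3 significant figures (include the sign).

Δx' ≈ 7.13 km

γ = 1/√(1 − 0.580²) = 1.2276
Δx' = γ(Δx − vΔt) = 1.2276 × (11600 m − 0.580×(2.998×10^8 m/s)×33.3×10^-6 s)
= 1.2276 × (5809.7 m) = 7.13 km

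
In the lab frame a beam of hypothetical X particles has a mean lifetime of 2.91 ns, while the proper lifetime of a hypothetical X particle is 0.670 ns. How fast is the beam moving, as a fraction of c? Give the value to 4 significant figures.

γ = Δt/τ₀ = 2.91/0.670 = 4.34328
β = √(1 − 1/γ²) = √(1 − 1/4.34328²) = 0.9731

β ≈ 0.9731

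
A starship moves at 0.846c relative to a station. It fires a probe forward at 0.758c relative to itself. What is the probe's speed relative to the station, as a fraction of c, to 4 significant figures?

u ≈ 0.9773c

Relativistic velocity addition: u = (u' + v)/(1 + u'v/c²)
= (0.758 + 0.846)/(1 + 0.758×0.846) = 1.604/1.64127 = 0.9773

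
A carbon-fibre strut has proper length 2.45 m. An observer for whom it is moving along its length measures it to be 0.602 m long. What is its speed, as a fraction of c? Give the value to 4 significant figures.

γ = L₀/L = 2.45/0.602 = 4.06977
β = √(1 − 1/γ²) = 0.9693

β ≈ 0.9693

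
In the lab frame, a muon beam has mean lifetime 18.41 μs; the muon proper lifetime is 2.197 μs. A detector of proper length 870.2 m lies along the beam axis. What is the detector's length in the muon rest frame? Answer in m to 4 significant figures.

L ≈ 103.8 m

Time dilation ⇒ γ = Δt/τ₀ = 18.41/2.197 = 8.37961
Length contraction: L = L₀/γ = 870.2/8.37961 = 103.8 m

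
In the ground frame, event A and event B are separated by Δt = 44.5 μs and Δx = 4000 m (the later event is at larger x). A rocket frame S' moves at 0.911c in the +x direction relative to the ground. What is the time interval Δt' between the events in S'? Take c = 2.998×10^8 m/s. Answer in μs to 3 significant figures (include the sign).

Δt' ≈ 78.4 μs

γ = 1/√(1 − 0.911²) = 2.4248
Δt' = γ(Δt − vΔx/c²) = 2.4248 × (44.5 μs − 0.911×4000 m / (2.998×10^8 m/s))
= 2.4248 × (32.345 μs) = 78.4 μs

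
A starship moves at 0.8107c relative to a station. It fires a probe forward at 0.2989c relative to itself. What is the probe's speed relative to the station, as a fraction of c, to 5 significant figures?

Relativistic velocity addition: u = (u' + v)/(1 + u'v/c²)
= (0.2989 + 0.8107)/(1 + 0.2989×0.8107) = 1.1096/1.242318 = 0.89317

u ≈ 0.89317c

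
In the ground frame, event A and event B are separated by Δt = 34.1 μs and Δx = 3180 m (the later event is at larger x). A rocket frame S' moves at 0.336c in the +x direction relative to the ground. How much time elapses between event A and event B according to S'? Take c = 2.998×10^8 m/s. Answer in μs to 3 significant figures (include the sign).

γ = 1/√(1 − 0.336²) = 1.0617
Δt' = γ(Δt − vΔx/c²) = 1.0617 × (34.1 μs − 0.336×3180 m / (2.998×10^8 m/s))
= 1.0617 × (30.536 μs) = 32.4 μs

Δt' ≈ 32.4 μs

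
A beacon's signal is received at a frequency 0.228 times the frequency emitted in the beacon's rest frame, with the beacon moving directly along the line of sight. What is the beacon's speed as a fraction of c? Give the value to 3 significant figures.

f_obs/f_src = √((1−β)/(1+β)) = 0.228  ⇒  (1−β)/(1+β) = 0.051984
β = |1 − D²|/(1 + D²) = |1 − 0.051984|/(1 + 0.051984) = 0.901

β ≈ 0.901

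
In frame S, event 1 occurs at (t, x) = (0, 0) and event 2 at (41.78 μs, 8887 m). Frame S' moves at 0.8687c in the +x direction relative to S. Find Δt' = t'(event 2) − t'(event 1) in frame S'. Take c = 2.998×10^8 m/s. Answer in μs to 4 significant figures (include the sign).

Δt' ≈ 32.36 μs

γ = 1/√(1 − 0.8687²) = 2.01882
Δt' = γ(Δt − vΔx/c²) = 2.01882 × (41.78 μs − 0.8687×8887 m / (2.998×10^8 m/s))
= 2.01882 × (16.0290 μs) = 32.36 μs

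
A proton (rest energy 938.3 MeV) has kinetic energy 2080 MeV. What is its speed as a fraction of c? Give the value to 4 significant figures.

γ = 1 + K/(m₀c²) = 1 + 2080/938.3 = 3.21678
β = √(1 − 1/γ²) = 0.9505

β ≈ 0.9505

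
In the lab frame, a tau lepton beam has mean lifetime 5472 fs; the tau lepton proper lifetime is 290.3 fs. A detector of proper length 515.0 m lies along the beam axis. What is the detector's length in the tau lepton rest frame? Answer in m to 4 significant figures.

L ≈ 27.32 m

Time dilation ⇒ γ = Δt/τ₀ = 5472/290.3 = 18.8495
Length contraction: L = L₀/γ = 515.0/18.8495 = 27.32 m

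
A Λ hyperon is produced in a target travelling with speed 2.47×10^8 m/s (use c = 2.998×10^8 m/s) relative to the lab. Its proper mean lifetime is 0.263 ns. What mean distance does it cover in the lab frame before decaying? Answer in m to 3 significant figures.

d ≈ 0.115 m

β = v/c = 2.47×10^8 / 2.998×10^8 = 0.82388
γ = 1/√(1 − 0.82388²) = 1.7644
Dilated lifetime: Δt = γτ₀ = 1.7644 × 0.263 ns = 0.46404 ns
d = vΔt = 0.82388c × 0.46404 ns = 2.4700×10^8 m/s × 4.6404×10^-10 s = 0.115 m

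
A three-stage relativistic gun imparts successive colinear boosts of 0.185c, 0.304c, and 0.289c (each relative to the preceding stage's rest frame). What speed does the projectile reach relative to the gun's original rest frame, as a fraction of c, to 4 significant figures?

Compose boost 2: (0.304 + 0.185)/(1 + 0.304×0.185) = 0.4890/1.05624 = 0.462963
Compose boost 3: (0.289 + 0.462963)/(1 + 0.289×0.462963) = 0.751963/1.13380 = 0.6632

u ≈ 0.6632c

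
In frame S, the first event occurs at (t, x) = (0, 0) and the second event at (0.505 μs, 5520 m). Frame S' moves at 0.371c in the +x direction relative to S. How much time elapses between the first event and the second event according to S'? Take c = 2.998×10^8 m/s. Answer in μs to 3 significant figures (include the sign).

Δt' ≈ -6.81 μs

γ = 1/√(1 − 0.371²) = 1.0769
Δt' = γ(Δt − vΔx/c²) = 1.0769 × (0.505 μs − 0.371×5520 m / (2.998×10^8 m/s))
= 1.0769 × (-6.3260 μs) = -6.81 μs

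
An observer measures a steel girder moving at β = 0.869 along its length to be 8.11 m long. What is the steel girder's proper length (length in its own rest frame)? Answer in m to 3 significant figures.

γ = 1/√(1 − 0.869²) = 2.0210
L₀ = γL = 2.0210 × 8.11 = 16.4 m

L₀ ≈ 16.4 m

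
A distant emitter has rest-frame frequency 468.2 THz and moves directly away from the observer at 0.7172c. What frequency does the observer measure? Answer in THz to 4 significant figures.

f_obs ≈ 190.0 THz

Relativistic Doppler: f_obs = f_src √((1−β)/(1+β))
= 468.2 × √(0.282800/1.71720) = 468.2 × 0.405816 = 190.0 THz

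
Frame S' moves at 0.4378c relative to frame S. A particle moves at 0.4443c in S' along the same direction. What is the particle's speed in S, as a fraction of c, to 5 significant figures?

Relativistic velocity addition: u = (u' + v)/(1 + u'v/c²)
= (0.4443 + 0.4378)/(1 + 0.4443×0.4378) = 0.88210/1.194515 = 0.73846

u ≈ 0.73846c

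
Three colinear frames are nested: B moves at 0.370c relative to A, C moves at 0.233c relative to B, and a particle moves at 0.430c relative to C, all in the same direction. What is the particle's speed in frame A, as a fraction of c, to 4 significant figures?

Compose boost 2: (0.233 + 0.370)/(1 + 0.233×0.370) = 0.6030/1.08621 = 0.555141
Compose boost 3: (0.430 + 0.555141)/(1 + 0.430×0.555141) = 0.985141/1.23871 = 0.7953

u ≈ 0.7953c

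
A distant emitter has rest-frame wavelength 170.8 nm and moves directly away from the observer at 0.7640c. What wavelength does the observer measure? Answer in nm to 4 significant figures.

Relativistic Doppler: λ_obs = λ_src √((1+β)/(1−β))
= 170.8 × √(1.76400/0.236000) = 170.8 × 2.73397 = 467.0 nm

λ_obs ≈ 467.0 nm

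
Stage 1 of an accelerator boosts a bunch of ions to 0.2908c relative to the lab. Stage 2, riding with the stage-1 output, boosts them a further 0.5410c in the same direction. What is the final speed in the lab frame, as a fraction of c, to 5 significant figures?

Compose boost 2: (0.5410 + 0.2908)/(1 + 0.5410×0.2908) = 0.83180/1.157323 = 0.71873

u ≈ 0.71873c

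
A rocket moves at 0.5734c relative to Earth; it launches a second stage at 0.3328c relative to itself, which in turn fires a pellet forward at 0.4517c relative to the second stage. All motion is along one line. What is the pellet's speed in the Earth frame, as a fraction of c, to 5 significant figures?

u ≈ 0.90247c

Compose boost 2: (0.3328 + 0.5734)/(1 + 0.3328×0.5734) = 0.90620/1.190828 = 0.7609834
Compose boost 3: (0.4517 + 0.7609834)/(1 + 0.4517×0.7609834) = 1.212683/1.343736 = 0.90247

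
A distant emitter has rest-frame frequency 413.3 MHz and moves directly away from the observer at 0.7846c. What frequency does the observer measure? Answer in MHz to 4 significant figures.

Relativistic Doppler: f_obs = f_src √((1−β)/(1+β))
= 413.3 × √(0.215400/1.78460) = 413.3 × 0.347418 = 143.6 MHz

f_obs ≈ 143.6 MHz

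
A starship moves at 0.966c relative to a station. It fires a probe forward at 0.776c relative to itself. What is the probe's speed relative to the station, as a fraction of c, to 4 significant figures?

u ≈ 0.9956c

Relativistic velocity addition: u = (u' + v)/(1 + u'v/c²)
= (0.776 + 0.966)/(1 + 0.776×0.966) = 1.742/1.74962 = 0.9956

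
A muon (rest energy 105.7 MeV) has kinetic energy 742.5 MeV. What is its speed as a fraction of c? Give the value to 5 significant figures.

γ = 1 + K/(m₀c²) = 1 + 742.5/105.7 = 8.024598
β = √(1 − 1/γ²) = 0.99220

β ≈ 0.99220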